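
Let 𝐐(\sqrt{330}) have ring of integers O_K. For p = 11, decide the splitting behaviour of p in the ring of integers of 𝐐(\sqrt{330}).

330 mod 4 = 2, hence disc K = 4·330 = 1320 and O_K = ℤ[√330].
Ramification test: 11 | 1320. The prime 11 ramifies in K.

ramified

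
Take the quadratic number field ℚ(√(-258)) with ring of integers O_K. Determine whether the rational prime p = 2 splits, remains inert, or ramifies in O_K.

2 is ramified

-258 mod 4 = 2, hence disc K = 4·(-258) = -1032 and O_K = ℤ[√-258].
disc(K) = -1032 = 2·(-516), so p = 2 is ramified.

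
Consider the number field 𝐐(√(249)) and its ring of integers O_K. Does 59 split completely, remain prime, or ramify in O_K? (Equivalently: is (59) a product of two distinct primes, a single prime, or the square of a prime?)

d = 249 ≡ 1 (mod 4), so O_K = ℤ[(1+√249)/2] and disc(K) = d = 249.
disc(K) = 249 is not divisible by 59; 59 is unramified.
Compute (249/59) via Euler: 13^((59-1)/2) mod 59 = 58, so (249/59) = -1.
(249/59) = -1, so 59 is inert.

p is inert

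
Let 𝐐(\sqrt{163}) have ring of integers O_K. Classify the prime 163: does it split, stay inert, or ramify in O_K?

Since 163 ≢ 1 mod 4, the ring of integers is ℤ[√163] with discriminant 4·163 = 652.
Ramification test: 163 | 652. The prime 163 ramifies in K.

ramified — (163) = 𝔭²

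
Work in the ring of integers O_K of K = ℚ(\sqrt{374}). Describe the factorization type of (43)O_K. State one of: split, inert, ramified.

inert

d = 374 ≡ 2 (mod 4), so O_K = ℤ[√374] and disc(K) = 4d = 1496.
43 ∤ 1496, so 43 is unramified.
(374/43) = 30^21 mod 43 = 42, giving Legendre symbol -1.
d is a non-residue mod p, hence 43 remains inert in O_K.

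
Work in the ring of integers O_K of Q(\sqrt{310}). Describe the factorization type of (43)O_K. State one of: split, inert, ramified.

p splits

d = 310 ≡ 2 (mod 4), so O_K = ℤ[√310] and disc(K) = 4d = 1240.
Since gcd(43, 1240) = 1 the prime 43 does not ramify.
Legendre symbol by Euler's criterion: (310/43) ≡ 310^21 ≡ 1 (mod 43), i.e. (310/43) = 1.
Legendre symbol 1 ⇒ 43 is split.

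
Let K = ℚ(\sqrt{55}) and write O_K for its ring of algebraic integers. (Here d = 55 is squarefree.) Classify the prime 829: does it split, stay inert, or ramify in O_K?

Since 55 ≢ 1 mod 4, the ring of integers is ℤ[√55] with discriminant 4·55 = 220.
829 ∤ 220, so 829 is unramified.
(55/829) = 55^414 mod 829 = 1, giving Legendre symbol 1.
d is a quadratic residue mod p, hence 829 splits in O_K.

829 splits in O_K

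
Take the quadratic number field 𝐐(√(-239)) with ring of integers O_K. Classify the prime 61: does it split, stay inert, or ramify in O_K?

-239 mod 4 = 1, hence disc K = -239 and O_K = ℤ[(1+√-239)/2].
61 ∤ -239, so 61 is unramified.
(-239/61) = 5^30 mod 61 = 1, giving Legendre symbol 1.
Legendre symbol 1 ⇒ 61 is split.

splits completely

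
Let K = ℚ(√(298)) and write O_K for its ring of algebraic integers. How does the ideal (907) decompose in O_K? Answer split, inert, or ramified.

p splits

d = 298 ≡ 2 (mod 4), so O_K = ℤ[√298] and disc(K) = 4d = 1192.
907 ∤ 1192, so 907 is unramified.
Euler's criterion: 298^453 mod 907 = 1. Thus (298|907) = 1.
Legendre symbol 1 ⇒ 907 is split.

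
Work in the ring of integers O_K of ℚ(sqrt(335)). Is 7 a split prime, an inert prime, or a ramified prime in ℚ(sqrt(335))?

remains prime (inert)

d = 335 ≡ 3 (mod 4), so O_K = ℤ[√335] and disc(K) = 4d = 1340.
Since gcd(7, 1340) = 1 the prime 7 does not ramify.
Legendre symbol by Euler's criterion: (335/7) ≡ 335^3 ≡ 6 (mod 7), i.e. (335/7) = -1.
d is a non-residue mod p, hence 7 remains inert in O_K.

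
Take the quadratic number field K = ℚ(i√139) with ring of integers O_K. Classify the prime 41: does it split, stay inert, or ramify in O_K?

split — (41) = 𝔭₁𝔭₂ with 𝔭₁ ≠ 𝔭₂

-139 mod 4 = 1, hence disc K = -139 and O_K = ℤ[(1+√-139)/2].
disc(K) = -139 is not divisible by 41; 41 is unramified.
Legendre symbol by Euler's criterion: (-139/41) ≡ (-139)^20 ≡ 1 (mod 41), i.e. (-139/41) = 1.
(-139/41) = 1, so 41 splits.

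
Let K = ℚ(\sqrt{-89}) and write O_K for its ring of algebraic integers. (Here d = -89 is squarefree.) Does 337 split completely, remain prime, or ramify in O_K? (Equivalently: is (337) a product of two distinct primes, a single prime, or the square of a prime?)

remains prime (inert)

d = -89 ≡ 3 (mod 4), so O_K = ℤ[√-89] and disc(K) = 4d = -356.
disc(K) = -356 is not divisible by 337; 337 is unramified.
Compute (-89/337) via Euler: 248^((337-1)/2) mod 337 = 336, so (-89/337) = -1.
(-89/337) = -1, so 337 is inert.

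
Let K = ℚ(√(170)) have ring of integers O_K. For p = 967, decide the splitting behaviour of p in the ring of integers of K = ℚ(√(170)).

d = 170 ≡ 2 (mod 4), so O_K = ℤ[√170] and disc(K) = 4d = 680.
967 ∤ 680, so 967 is unramified.
Legendre symbol by Euler's criterion: (170/967) ≡ 170^483 ≡ 966 (mod 967), i.e. (170/967) = -1.
Legendre symbol -1 ⇒ 967 is inert.

p is inert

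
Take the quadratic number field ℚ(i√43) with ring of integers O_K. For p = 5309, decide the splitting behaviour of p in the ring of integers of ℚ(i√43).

inert — (5309) stays prime in O_K

-43 mod 4 = 1, hence disc K = -43 and O_K = ℤ[(1+√-43)/2].
Since gcd(5309, -43) = 1 the prime 5309 does not ramify.
Legendre symbol by Euler's criterion: (-43/5309) ≡ (-43)^2654 ≡ 5308 (mod 5309), i.e. (-43/5309) = -1.
d is a non-residue mod p, hence 5309 remains inert in O_K.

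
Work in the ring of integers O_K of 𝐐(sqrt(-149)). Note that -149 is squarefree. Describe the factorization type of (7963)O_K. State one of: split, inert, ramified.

Since -149 ≢ 1 mod 4, the ring of integers is ℤ[√-149] with discriminant 4·(-149) = -596.
disc(K) = -596 is not divisible by 7963; 7963 is unramified.
(-149/7963) = 7814^3981 mod 7963 = 1, giving Legendre symbol 1.
(-149/7963) = 1, so 7963 splits.

splits completely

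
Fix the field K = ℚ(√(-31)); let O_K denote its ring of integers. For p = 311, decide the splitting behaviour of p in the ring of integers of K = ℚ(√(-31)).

d = -31 ≡ 1 (mod 4), so O_K = ℤ[(1+√-31)/2] and disc(K) = d = -31.
311 ∤ -31, so 311 is unramified.
Euler's criterion: (-31)^155 mod 311 = 1. Thus (-31|311) = 1.
(-31/311) = 1, so 311 splits.

split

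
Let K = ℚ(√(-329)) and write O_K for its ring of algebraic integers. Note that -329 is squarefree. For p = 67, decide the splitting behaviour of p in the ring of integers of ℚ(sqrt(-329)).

d = -329 ≡ 3 (mod 4), so O_K = ℤ[√-329] and disc(K) = 4d = -1316.
disc(K) = -1316 is not divisible by 67; 67 is unramified.
Compute (-329/67) via Euler: 6^((67-1)/2) mod 67 = 1, so (-329/67) = 1.
d is a quadratic residue mod p, hence 67 splits in O_K.

p splits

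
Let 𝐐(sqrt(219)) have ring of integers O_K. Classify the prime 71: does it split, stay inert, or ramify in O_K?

split

Since 219 ≢ 1 mod 4, the ring of integers is ℤ[√219] with discriminant 4·219 = 876.
Since gcd(71, 876) = 1 the prime 71 does not ramify.
Compute (219/71) via Euler: 6^((71-1)/2) mod 71 = 1, so (219/71) = 1.
d is a quadratic residue mod p, hence 71 splits in O_K.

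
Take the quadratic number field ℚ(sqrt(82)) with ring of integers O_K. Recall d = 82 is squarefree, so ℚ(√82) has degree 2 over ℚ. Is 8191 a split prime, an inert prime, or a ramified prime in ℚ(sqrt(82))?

splits completely

Since 82 ≢ 1 mod 4, the ring of integers is ℤ[√82] with discriminant 4·82 = 328.
8191 ∤ 328, so 8191 is unramified.
Euler's criterion: 82^4095 mod 8191 = 1. Thus (82|8191) = 1.
(82/8191) = 1, so 8191 splits.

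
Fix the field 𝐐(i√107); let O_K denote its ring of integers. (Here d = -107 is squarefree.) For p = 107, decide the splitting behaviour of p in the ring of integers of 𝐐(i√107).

ramifies in O_K

Since -107 ≡ 1 mod 4, the ring of integers is ℤ[(1+√-107)/2] with discriminant -107.
107 divides disc(K) = -107, so 107 ramifies.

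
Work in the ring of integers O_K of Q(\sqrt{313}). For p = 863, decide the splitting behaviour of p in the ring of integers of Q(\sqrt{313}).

863 splits in O_K

d = 313 ≡ 1 (mod 4), so O_K = ℤ[(1+√313)/2] and disc(K) = d = 313.
disc(K) = 313 is not divisible by 863; 863 is unramified.
(313/863) = 313^431 mod 863 = 1, giving Legendre symbol 1.
d is a quadratic residue mod p, hence 863 splits in O_K.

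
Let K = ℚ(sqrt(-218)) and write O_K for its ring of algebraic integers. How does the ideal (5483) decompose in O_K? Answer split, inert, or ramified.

inert

d = -218 ≡ 2 (mod 4), so O_K = ℤ[√-218] and disc(K) = 4d = -872.
Since gcd(5483, -872) = 1 the prime 5483 does not ramify.
Compute (-218/5483) via Euler: 5265^((5483-1)/2) mod 5483 = 5482, so (-218/5483) = -1.
(-218/5483) = -1, so 5483 is inert.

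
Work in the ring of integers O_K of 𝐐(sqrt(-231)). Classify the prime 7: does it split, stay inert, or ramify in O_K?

Since -231 ≡ 1 mod 4, the ring of integers is ℤ[(1+√-231)/2] with discriminant -231.
disc(K) = -231 = 7·(-33), so p = 7 is ramified.

7 is ramified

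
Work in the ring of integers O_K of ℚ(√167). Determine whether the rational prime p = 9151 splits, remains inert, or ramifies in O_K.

167 mod 4 = 3, hence disc K = 4·167 = 668 and O_K = ℤ[√167].
9151 ∤ 668, so 9151 is unramified.
(167/9151) = 167^4575 mod 9151 = 9150, giving Legendre symbol -1.
Legendre symbol -1 ⇒ 9151 is inert.

inert — (9151) stays prime in O_K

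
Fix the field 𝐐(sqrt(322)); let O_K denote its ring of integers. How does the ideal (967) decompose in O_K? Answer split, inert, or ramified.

322 mod 4 = 2, hence disc K = 4·322 = 1288 and O_K = ℤ[√322].
disc(K) = 1288 is not divisible by 967; 967 is unramified.
Legendre symbol by Euler's criterion: (322/967) ≡ 322^483 ≡ 1 (mod 967), i.e. (322/967) = 1.
Legendre symbol 1 ⇒ 967 is split.

split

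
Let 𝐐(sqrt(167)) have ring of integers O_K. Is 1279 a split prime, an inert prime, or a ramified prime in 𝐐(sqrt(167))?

split

d = 167 ≡ 3 (mod 4), so O_K = ℤ[√167] and disc(K) = 4d = 668.
Since gcd(1279, 668) = 1 the prime 1279 does not ramify.
Euler's criterion: 167^639 mod 1279 = 1. Thus (167|1279) = 1.
d is a quadratic residue mod p, hence 1279 splits in O_K.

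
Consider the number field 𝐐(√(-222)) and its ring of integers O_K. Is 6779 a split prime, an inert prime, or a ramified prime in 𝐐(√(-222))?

Since -222 ≢ 1 mod 4, the ring of integers is ℤ[√-222] with discriminant 4·(-222) = -888.
6779 ∤ -888, so 6779 is unramified.
Euler's criterion: (-222)^3389 mod 6779 = 6778. Thus (-222|6779) = -1.
(-222/6779) = -1, so 6779 is inert.

inert — (6779) stays prime in O_K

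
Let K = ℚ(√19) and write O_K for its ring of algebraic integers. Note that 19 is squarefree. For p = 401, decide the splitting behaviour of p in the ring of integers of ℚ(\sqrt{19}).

inert — (401) stays prime in O_K

19 mod 4 = 3, hence disc K = 4·19 = 76 and O_K = ℤ[√19].
401 ∤ 76, so 401 is unramified.
Compute (19/401) via Euler: 19^((401-1)/2) mod 401 = 400, so (19/401) = -1.
(19/401) = -1, so 401 is inert.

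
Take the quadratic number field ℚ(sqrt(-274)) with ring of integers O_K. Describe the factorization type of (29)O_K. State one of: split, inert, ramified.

p splits

Since -274 ≢ 1 mod 4, the ring of integers is ℤ[√-274] with discriminant 4·(-274) = -1096.
29 ∤ -1096, so 29 is unramified.
Euler's criterion: (-274)^14 mod 29 = 1. Thus (-274|29) = 1.
d is a quadratic residue mod p, hence 29 splits in O_K.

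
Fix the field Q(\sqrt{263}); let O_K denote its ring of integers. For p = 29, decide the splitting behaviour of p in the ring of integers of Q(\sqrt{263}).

263 mod 4 = 3, hence disc K = 4·263 = 1052 and O_K = ℤ[√263].
29 ∤ 1052, so 29 is unramified.
(263/29) = 2^14 mod 29 = 28, giving Legendre symbol -1.
d is a non-residue mod p, hence 29 remains inert in O_K.

29 remains inert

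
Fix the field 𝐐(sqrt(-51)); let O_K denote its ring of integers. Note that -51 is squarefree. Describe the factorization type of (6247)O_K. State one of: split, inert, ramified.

d = -51 ≡ 1 (mod 4), so O_K = ℤ[(1+√-51)/2] and disc(K) = d = -51.
Since gcd(6247, -51) = 1 the prime 6247 does not ramify.
Euler's criterion: (-51)^3123 mod 6247 = 1. Thus (-51|6247) = 1.
d is a quadratic residue mod p, hence 6247 splits in O_K.

6247 splits in O_K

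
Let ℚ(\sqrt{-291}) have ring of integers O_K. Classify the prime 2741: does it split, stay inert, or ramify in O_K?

p is inert

Since -291 ≡ 1 mod 4, the ring of integers is ℤ[(1+√-291)/2] with discriminant -291.
2741 ∤ -291, so 2741 is unramified.
Compute (-291/2741) via Euler: 2450^((2741-1)/2) mod 2741 = 2740, so (-291/2741) = -1.
(-291/2741) = -1, so 2741 is inert.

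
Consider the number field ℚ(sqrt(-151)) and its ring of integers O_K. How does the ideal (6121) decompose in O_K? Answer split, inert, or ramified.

split — (6121) = 𝔭₁𝔭₂ with 𝔭₁ ≠ 𝔭₂

Since -151 ≡ 1 mod 4, the ring of integers is ℤ[(1+√-151)/2] with discriminant -151.
disc(K) = -151 is not divisible by 6121; 6121 is unramified.
Euler's criterion: (-151)^3060 mod 6121 = 1. Thus (-151|6121) = 1.
Legendre symbol 1 ⇒ 6121 is split.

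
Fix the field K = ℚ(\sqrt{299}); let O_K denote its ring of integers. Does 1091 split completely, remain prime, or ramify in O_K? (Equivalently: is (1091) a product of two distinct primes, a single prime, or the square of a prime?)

299 mod 4 = 3, hence disc K = 4·299 = 1196 and O_K = ℤ[√299].
Since gcd(1091, 1196) = 1 the prime 1091 does not ramify.
(299/1091) = 299^545 mod 1091 = 1, giving Legendre symbol 1.
d is a quadratic residue mod p, hence 1091 splits in O_K.

p splits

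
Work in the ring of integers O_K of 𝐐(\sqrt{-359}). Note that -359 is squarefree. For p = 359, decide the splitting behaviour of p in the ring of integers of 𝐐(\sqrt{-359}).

Since -359 ≡ 1 mod 4, the ring of integers is ℤ[(1+√-359)/2] with discriminant -359.
disc(K) = -359 = 359·(-1), so p = 359 is ramified.

359 is ramified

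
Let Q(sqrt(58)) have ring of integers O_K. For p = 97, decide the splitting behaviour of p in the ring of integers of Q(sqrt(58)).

inert — (97) stays prime in O_K

d = 58 ≡ 2 (mod 4), so O_K = ℤ[√58] and disc(K) = 4d = 232.
97 ∤ 232, so 97 is unramified.
(58/97) = 58^48 mod 97 = 96, giving Legendre symbol -1.
Legendre symbol -1 ⇒ 97 is inert.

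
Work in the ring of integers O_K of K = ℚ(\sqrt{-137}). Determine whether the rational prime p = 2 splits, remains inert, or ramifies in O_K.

d = -137 ≡ 3 (mod 4), so O_K = ℤ[√-137] and disc(K) = 4d = -548.
2 divides disc(K) = -548, so 2 ramifies.

ramified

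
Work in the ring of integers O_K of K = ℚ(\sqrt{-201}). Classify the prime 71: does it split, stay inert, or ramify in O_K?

splits completely

d = -201 ≡ 3 (mod 4), so O_K = ℤ[√-201] and disc(K) = 4d = -804.
71 ∤ -804, so 71 is unramified.
Legendre symbol by Euler's criterion: (-201/71) ≡ (-201)^35 ≡ 1 (mod 71), i.e. (-201/71) = 1.
(-201/71) = 1, so 71 splits.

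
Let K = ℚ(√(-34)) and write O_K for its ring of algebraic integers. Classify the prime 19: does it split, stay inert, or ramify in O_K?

split — (19) = 𝔭₁𝔭₂ with 𝔭₁ ≠ 𝔭₂

Since -34 ≢ 1 mod 4, the ring of integers is ℤ[√-34] with discriminant 4·(-34) = -136.
19 ∤ -136, so 19 is unramified.
Euler's criterion: (-34)^9 mod 19 = 1. Thus (-34|19) = 1.
Legendre symbol 1 ⇒ 19 is split.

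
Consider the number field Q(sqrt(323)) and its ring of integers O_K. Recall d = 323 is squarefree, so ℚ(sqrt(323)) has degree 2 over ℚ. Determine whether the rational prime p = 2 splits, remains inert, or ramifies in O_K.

323 mod 4 = 3, hence disc K = 4·323 = 1292 and O_K = ℤ[√323].
Ramification test: 2 | 1292. The prime 2 ramifies in K.

ramified — (2) = 𝔭²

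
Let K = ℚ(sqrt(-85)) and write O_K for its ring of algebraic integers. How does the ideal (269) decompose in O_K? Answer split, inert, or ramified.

p is inert

-85 mod 4 = 3, hence disc K = 4·(-85) = -340 and O_K = ℤ[√-85].
269 ∤ -340, so 269 is unramified.
Euler's criterion: (-85)^134 mod 269 = 268. Thus (-85|269) = -1.
d is a non-residue mod p, hence 269 remains inert in O_K.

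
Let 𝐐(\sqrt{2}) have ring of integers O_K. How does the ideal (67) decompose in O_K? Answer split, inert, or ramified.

2 mod 4 = 2, hence disc K = 4·2 = 8 and O_K = ℤ[√2].
disc(K) = 8 is not divisible by 67; 67 is unramified.
Compute (2/67) via Euler: 2^((67-1)/2) mod 67 = 66, so (2/67) = -1.
d is a non-residue mod p, hence 67 remains inert in O_K.

remains prime (inert)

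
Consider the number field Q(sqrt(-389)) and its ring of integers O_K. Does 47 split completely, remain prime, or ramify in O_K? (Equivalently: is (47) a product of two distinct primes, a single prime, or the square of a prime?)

d = -389 ≡ 3 (mod 4), so O_K = ℤ[√-389] and disc(K) = 4d = -1556.
disc(K) = -1556 is not divisible by 47; 47 is unramified.
(-389/47) = 34^23 mod 47 = 1, giving Legendre symbol 1.
(-389/47) = 1, so 47 splits.

split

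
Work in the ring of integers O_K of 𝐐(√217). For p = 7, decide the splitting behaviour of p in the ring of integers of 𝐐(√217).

d = 217 ≡ 1 (mod 4), so O_K = ℤ[(1+√217)/2] and disc(K) = d = 217.
Ramification test: 7 | 217. The prime 7 ramifies in K.

ramifies in O_K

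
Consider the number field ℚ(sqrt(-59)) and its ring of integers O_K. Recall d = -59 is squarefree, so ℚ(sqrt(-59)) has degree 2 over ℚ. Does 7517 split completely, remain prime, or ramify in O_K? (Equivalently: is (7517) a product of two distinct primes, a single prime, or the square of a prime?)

p is inert

-59 mod 4 = 1, hence disc K = -59 and O_K = ℤ[(1+√-59)/2].
Since gcd(7517, -59) = 1 the prime 7517 does not ramify.
(-59/7517) = 7458^3758 mod 7517 = 7516, giving Legendre symbol -1.
(-59/7517) = -1, so 7517 is inert.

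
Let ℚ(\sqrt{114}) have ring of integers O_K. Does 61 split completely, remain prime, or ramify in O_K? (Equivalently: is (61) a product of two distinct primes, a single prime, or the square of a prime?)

d = 114 ≡ 2 (mod 4), so O_K = ℤ[√114] and disc(K) = 4d = 456.
Since gcd(61, 456) = 1 the prime 61 does not ramify.
Euler's criterion: 114^30 mod 61 = 60. Thus (114|61) = -1.
d is a non-residue mod p, hence 61 remains inert in O_K.

inert — (61) stays prime in O_K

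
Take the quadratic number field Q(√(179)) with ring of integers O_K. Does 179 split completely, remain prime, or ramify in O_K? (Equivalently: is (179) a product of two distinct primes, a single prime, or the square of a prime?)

d = 179 ≡ 3 (mod 4), so O_K = ℤ[√179] and disc(K) = 4d = 716.
179 divides disc(K) = 716, so 179 ramifies.

ramified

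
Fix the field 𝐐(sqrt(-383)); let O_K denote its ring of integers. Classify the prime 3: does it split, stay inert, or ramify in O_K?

-383 mod 4 = 1, hence disc K = -383 and O_K = ℤ[(1+√-383)/2].
3 ∤ -383, so 3 is unramified.
(-383/3) = 1^1 mod 3 = 1, giving Legendre symbol 1.
d is a quadratic residue mod p, hence 3 splits in O_K.

splits completely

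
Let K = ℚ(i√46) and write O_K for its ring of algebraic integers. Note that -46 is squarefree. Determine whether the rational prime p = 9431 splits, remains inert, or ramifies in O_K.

Since -46 ≢ 1 mod 4, the ring of integers is ℤ[√-46] with discriminant 4·(-46) = -184.
Since gcd(9431, -184) = 1 the prime 9431 does not ramify.
Compute (-46/9431) via Euler: 9385^((9431-1)/2) mod 9431 = 1, so (-46/9431) = 1.
d is a quadratic residue mod p, hence 9431 splits in O_K.

p splits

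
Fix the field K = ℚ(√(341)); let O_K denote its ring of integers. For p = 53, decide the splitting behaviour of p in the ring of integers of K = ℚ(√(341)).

Since 341 ≡ 1 mod 4, the ring of integers is ℤ[(1+√341)/2] with discriminant 341.
Since gcd(53, 341) = 1 the prime 53 does not ramify.
(341/53) = 23^26 mod 53 = 52, giving Legendre symbol -1.
d is a non-residue mod p, hence 53 remains inert in O_K.

53 remains inert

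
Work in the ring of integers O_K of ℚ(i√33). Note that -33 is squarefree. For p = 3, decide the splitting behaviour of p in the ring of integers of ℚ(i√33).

3 is ramified

Since -33 ≢ 1 mod 4, the ring of integers is ℤ[√-33] with discriminant 4·(-33) = -132.
Ramification test: 3 | -132. The prime 3 ramifies in K.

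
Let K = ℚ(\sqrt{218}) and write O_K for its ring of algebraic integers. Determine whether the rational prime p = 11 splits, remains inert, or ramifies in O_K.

Since 218 ≢ 1 mod 4, the ring of integers is ℤ[√218] with discriminant 4·218 = 872.
Since gcd(11, 872) = 1 the prime 11 does not ramify.
Legendre symbol by Euler's criterion: (218/11) ≡ 218^5 ≡ 1 (mod 11), i.e. (218/11) = 1.
(218/11) = 1, so 11 splits.

split — (11) = 𝔭₁𝔭₂ with 𝔭₁ ≠ 𝔭₂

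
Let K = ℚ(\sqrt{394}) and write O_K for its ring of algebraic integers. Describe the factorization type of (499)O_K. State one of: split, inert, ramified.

inert

Since 394 ≢ 1 mod 4, the ring of integers is ℤ[√394] with discriminant 4·394 = 1576.
499 ∤ 1576, so 499 is unramified.
Compute (394/499) via Euler: 394^((499-1)/2) mod 499 = 498, so (394/499) = -1.
Legendre symbol -1 ⇒ 499 is inert.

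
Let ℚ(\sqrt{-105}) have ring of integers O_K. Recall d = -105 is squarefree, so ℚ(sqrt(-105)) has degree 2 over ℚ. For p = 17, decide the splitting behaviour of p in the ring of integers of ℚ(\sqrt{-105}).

d = -105 ≡ 3 (mod 4), so O_K = ℤ[√-105] and disc(K) = 4d = -420.
Since gcd(17, -420) = 1 the prime 17 does not ramify.
(-105/17) = 14^8 mod 17 = 16, giving Legendre symbol -1.
d is a non-residue mod p, hence 17 remains inert in O_K.

inert — (17) stays prime in O_K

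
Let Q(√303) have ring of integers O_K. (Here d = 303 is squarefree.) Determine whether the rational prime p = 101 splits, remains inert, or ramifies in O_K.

ramified — (101) = 𝔭²

Since 303 ≢ 1 mod 4, the ring of integers is ℤ[√303] with discriminant 4·303 = 1212.
101 divides disc(K) = 1212, so 101 ramifies.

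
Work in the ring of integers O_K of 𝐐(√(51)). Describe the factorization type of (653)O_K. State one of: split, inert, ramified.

653 splits in O_K

d = 51 ≡ 3 (mod 4), so O_K = ℤ[√51] and disc(K) = 4d = 204.
Since gcd(653, 204) = 1 the prime 653 does not ramify.
(51/653) = 51^326 mod 653 = 1, giving Legendre symbol 1.
d is a quadratic residue mod p, hence 653 splits in O_K.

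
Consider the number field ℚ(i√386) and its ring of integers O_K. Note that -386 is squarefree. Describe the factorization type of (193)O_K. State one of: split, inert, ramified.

ramified — (193) = 𝔭²

d = -386 ≡ 2 (mod 4), so O_K = ℤ[√-386] and disc(K) = 4d = -1544.
Ramification test: 193 | -1544. The prime 193 ramifies in K.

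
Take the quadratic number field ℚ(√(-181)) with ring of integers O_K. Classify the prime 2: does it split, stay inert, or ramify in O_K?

d = -181 ≡ 3 (mod 4), so O_K = ℤ[√-181] and disc(K) = 4d = -724.
2 divides disc(K) = -724, so 2 ramifies.

ramified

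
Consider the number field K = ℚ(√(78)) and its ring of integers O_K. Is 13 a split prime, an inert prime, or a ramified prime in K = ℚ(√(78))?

ramified

78 mod 4 = 2, hence disc K = 4·78 = 312 and O_K = ℤ[√78].
13 divides disc(K) = 312, so 13 ramifies.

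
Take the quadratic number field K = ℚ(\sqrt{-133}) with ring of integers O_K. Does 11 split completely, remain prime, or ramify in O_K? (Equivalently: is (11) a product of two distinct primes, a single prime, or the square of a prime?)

remains prime (inert)

-133 mod 4 = 3, hence disc K = 4·(-133) = -532 and O_K = ℤ[√-133].
11 ∤ -532, so 11 is unramified.
Legendre symbol by Euler's criterion: (-133/11) ≡ (-133)^5 ≡ 10 (mod 11), i.e. (-133/11) = -1.
d is a non-residue mod p, hence 11 remains inert in O_K.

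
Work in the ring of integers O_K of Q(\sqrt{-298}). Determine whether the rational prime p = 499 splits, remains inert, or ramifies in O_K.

-298 mod 4 = 2, hence disc K = 4·(-298) = -1192 and O_K = ℤ[√-298].
499 ∤ -1192, so 499 is unramified.
Euler's criterion: (-298)^249 mod 499 = 498. Thus (-298|499) = -1.
d is a non-residue mod p, hence 499 remains inert in O_K.

p is inert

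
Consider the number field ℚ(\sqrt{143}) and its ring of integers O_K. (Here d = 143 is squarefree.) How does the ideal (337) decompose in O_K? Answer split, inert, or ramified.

remains prime (inert)

143 mod 4 = 3, hence disc K = 4·143 = 572 and O_K = ℤ[√143].
Since gcd(337, 572) = 1 the prime 337 does not ramify.
Legendre symbol by Euler's criterion: (143/337) ≡ 143^168 ≡ 336 (mod 337), i.e. (143/337) = -1.
d is a non-residue mod p, hence 337 remains inert in O_K.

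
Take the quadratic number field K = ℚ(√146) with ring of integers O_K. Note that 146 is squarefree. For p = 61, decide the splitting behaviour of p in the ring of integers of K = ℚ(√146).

Since 146 ≢ 1 mod 4, the ring of integers is ℤ[√146] with discriminant 4·146 = 584.
disc(K) = 584 is not divisible by 61; 61 is unramified.
Legendre symbol by Euler's criterion: (146/61) ≡ 146^30 ≡ 60 (mod 61), i.e. (146/61) = -1.
(146/61) = -1, so 61 is inert.

inert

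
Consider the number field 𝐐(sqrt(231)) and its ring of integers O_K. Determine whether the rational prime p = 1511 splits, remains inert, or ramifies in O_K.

1511 remains inert

Since 231 ≢ 1 mod 4, the ring of integers is ℤ[√231] with discriminant 4·231 = 924.
1511 ∤ 924, so 1511 is unramified.
Compute (231/1511) via Euler: 231^((1511-1)/2) mod 1511 = 1510, so (231/1511) = -1.
Legendre symbol -1 ⇒ 1511 is inert.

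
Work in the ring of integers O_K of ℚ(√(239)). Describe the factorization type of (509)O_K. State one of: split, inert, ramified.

239 mod 4 = 3, hence disc K = 4·239 = 956 and O_K = ℤ[√239].
Since gcd(509, 956) = 1 the prime 509 does not ramify.
Legendre symbol by Euler's criterion: (239/509) ≡ 239^254 ≡ 1 (mod 509), i.e. (239/509) = 1.
Legendre symbol 1 ⇒ 509 is split.

split — (509) = 𝔭₁𝔭₂ with 𝔭₁ ≠ 𝔭₂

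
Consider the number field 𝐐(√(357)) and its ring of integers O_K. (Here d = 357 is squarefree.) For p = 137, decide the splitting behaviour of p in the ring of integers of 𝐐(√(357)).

inert

d = 357 ≡ 1 (mod 4), so O_K = ℤ[(1+√357)/2] and disc(K) = d = 357.
137 ∤ 357, so 137 is unramified.
Compute (357/137) via Euler: 83^((137-1)/2) mod 137 = 136, so (357/137) = -1.
(357/137) = -1, so 137 is inert.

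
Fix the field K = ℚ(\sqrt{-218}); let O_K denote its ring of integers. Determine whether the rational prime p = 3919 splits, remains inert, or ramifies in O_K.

d = -218 ≡ 2 (mod 4), so O_K = ℤ[√-218] and disc(K) = 4d = -872.
Since gcd(3919, -872) = 1 the prime 3919 does not ramify.
(-218/3919) = 3701^1959 mod 3919 = 3918, giving Legendre symbol -1.
Legendre symbol -1 ⇒ 3919 is inert.

p is inert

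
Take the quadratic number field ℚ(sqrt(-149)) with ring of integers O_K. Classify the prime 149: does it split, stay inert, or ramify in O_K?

ramified — (149) = 𝔭²

-149 mod 4 = 3, hence disc K = 4·(-149) = -596 and O_K = ℤ[√-149].
149 divides disc(K) = -596, so 149 ramifies.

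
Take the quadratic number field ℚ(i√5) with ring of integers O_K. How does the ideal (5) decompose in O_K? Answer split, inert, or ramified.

5 is ramified

-5 mod 4 = 3, hence disc K = 4·(-5) = -20 and O_K = ℤ[√-5].
Ramification test: 5 | -20. The prime 5 ramifies in K.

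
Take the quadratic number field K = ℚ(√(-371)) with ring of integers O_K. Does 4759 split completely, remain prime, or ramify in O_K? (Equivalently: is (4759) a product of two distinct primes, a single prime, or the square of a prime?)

-371 mod 4 = 1, hence disc K = -371 and O_K = ℤ[(1+√-371)/2].
Since gcd(4759, -371) = 1 the prime 4759 does not ramify.
Euler's criterion: (-371)^2379 mod 4759 = 4758. Thus (-371|4759) = -1.
Legendre symbol -1 ⇒ 4759 is inert.

remains prime (inert)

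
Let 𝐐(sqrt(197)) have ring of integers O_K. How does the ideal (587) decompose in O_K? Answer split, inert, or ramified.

197 mod 4 = 1, hence disc K = 197 and O_K = ℤ[(1+√197)/2].
Since gcd(587, 197) = 1 the prime 587 does not ramify.
Compute (197/587) via Euler: 197^((587-1)/2) mod 587 = 1, so (197/587) = 1.
Legendre symbol 1 ⇒ 587 is split.

split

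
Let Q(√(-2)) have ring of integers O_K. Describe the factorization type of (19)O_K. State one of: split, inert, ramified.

split — (19) = 𝔭₁𝔭₂ with 𝔭₁ ≠ 𝔭₂

d = -2 ≡ 2 (mod 4), so O_K = ℤ[√-2] and disc(K) = 4d = -8.
19 ∤ -8, so 19 is unramified.
Legendre symbol by Euler's criterion: (-2/19) ≡ (-2)^9 ≡ 1 (mod 19), i.e. (-2/19) = 1.
d is a quadratic residue mod p, hence 19 splits in O_K.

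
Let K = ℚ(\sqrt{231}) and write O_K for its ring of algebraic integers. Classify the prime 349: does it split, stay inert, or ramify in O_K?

349 splits in O_K

Since 231 ≢ 1 mod 4, the ring of integers is ℤ[√231] with discriminant 4·231 = 924.
Since gcd(349, 924) = 1 the prime 349 does not ramify.
Legendre symbol by Euler's criterion: (231/349) ≡ 231^174 ≡ 1 (mod 349), i.e. (231/349) = 1.
d is a quadratic residue mod p, hence 349 splits in O_K.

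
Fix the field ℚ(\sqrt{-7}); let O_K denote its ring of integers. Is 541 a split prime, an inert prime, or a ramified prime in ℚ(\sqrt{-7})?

split

Since -7 ≡ 1 mod 4, the ring of integers is ℤ[(1+√-7)/2] with discriminant -7.
541 ∤ -7, so 541 is unramified.
Euler's criterion: (-7)^270 mod 541 = 1. Thus (-7|541) = 1.
(-7/541) = 1, so 541 splits.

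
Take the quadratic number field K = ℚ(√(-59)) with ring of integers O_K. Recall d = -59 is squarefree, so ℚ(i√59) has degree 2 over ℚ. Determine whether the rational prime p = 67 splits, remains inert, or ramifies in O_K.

inert — (67) stays prime in O_K

-59 mod 4 = 1, hence disc K = -59 and O_K = ℤ[(1+√-59)/2].
disc(K) = -59 is not divisible by 67; 67 is unramified.
Legendre symbol by Euler's criterion: (-59/67) ≡ (-59)^33 ≡ 66 (mod 67), i.e. (-59/67) = -1.
d is a non-residue mod p, hence 67 remains inert in O_K.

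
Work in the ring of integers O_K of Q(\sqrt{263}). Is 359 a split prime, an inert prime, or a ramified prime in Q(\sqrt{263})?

inert — (359) stays prime in O_K

d = 263 ≡ 3 (mod 4), so O_K = ℤ[√263] and disc(K) = 4d = 1052.
Since gcd(359, 1052) = 1 the prime 359 does not ramify.
Legendre symbol by Euler's criterion: (263/359) ≡ 263^179 ≡ 358 (mod 359), i.e. (263/359) = -1.
Legendre symbol -1 ⇒ 359 is inert.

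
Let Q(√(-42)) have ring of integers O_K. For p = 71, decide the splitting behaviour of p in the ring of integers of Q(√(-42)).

Since -42 ≢ 1 mod 4, the ring of integers is ℤ[√-42] with discriminant 4·(-42) = -168.
Since gcd(71, -168) = 1 the prime 71 does not ramify.
(-42/71) = 29^35 mod 71 = 1, giving Legendre symbol 1.
d is a quadratic residue mod p, hence 71 splits in O_K.

split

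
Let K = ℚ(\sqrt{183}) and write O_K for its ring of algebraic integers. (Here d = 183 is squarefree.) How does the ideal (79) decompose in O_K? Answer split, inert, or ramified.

79 splits in O_K

d = 183 ≡ 3 (mod 4), so O_K = ℤ[√183] and disc(K) = 4d = 732.
Since gcd(79, 732) = 1 the prime 79 does not ramify.
Legendre symbol by Euler's criterion: (183/79) ≡ 183^39 ≡ 1 (mod 79), i.e. (183/79) = 1.
(183/79) = 1, so 79 splits.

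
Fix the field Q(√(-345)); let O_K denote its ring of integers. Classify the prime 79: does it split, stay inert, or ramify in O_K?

p splits

d = -345 ≡ 3 (mod 4), so O_K = ℤ[√-345] and disc(K) = 4d = -1380.
Since gcd(79, -1380) = 1 the prime 79 does not ramify.
Compute (-345/79) via Euler: 50^((79-1)/2) mod 79 = 1, so (-345/79) = 1.
(-345/79) = 1, so 79 splits.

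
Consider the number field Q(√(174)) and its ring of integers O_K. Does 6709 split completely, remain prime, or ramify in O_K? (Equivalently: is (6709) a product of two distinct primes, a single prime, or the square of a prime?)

splits completely

Since 174 ≢ 1 mod 4, the ring of integers is ℤ[√174] with discriminant 4·174 = 696.
disc(K) = 696 is not divisible by 6709; 6709 is unramified.
Legendre symbol by Euler's criterion: (174/6709) ≡ 174^3354 ≡ 1 (mod 6709), i.e. (174/6709) = 1.
(174/6709) = 1, so 6709 splits.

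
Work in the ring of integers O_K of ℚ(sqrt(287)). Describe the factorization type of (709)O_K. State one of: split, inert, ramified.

Since 287 ≢ 1 mod 4, the ring of integers is ℤ[√287] with discriminant 4·287 = 1148.
709 ∤ 1148, so 709 is unramified.
Compute (287/709) via Euler: 287^((709-1)/2) mod 709 = 708, so (287/709) = -1.
Legendre symbol -1 ⇒ 709 is inert.

p is inert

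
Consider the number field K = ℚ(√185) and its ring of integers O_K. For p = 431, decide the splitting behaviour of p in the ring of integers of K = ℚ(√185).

Since 185 ≡ 1 mod 4, the ring of integers is ℤ[(1+√185)/2] with discriminant 185.
Since gcd(431, 185) = 1 the prime 431 does not ramify.
Legendre symbol by Euler's criterion: (185/431) ≡ 185^215 ≡ 430 (mod 431), i.e. (185/431) = -1.
(185/431) = -1, so 431 is inert.

p is inert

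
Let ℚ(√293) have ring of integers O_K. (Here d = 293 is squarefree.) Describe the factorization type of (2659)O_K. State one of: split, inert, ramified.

splits completely

293 mod 4 = 1, hence disc K = 293 and O_K = ℤ[(1+√293)/2].
Since gcd(2659, 293) = 1 the prime 2659 does not ramify.
Compute (293/2659) via Euler: 293^((2659-1)/2) mod 2659 = 1, so (293/2659) = 1.
(293/2659) = 1, so 2659 splits.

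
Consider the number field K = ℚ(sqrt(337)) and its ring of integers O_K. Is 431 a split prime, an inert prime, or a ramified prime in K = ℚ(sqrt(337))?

d = 337 ≡ 1 (mod 4), so O_K = ℤ[(1+√337)/2] and disc(K) = d = 337.
431 ∤ 337, so 431 is unramified.
(337/431) = 337^215 mod 431 = 1, giving Legendre symbol 1.
d is a quadratic residue mod p, hence 431 splits in O_K.

431 splits in O_K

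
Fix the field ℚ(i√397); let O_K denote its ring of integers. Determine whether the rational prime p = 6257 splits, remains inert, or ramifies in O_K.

d = -397 ≡ 3 (mod 4), so O_K = ℤ[√-397] and disc(K) = 4d = -1588.
disc(K) = -1588 is not divisible by 6257; 6257 is unramified.
Euler's criterion: (-397)^3128 mod 6257 = 6256. Thus (-397|6257) = -1.
Legendre symbol -1 ⇒ 6257 is inert.

inert — (6257) stays prime in O_K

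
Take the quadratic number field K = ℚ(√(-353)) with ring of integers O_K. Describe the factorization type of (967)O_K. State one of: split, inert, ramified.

inert — (967) stays prime in O_K

-353 mod 4 = 3, hence disc K = 4·(-353) = -1412 and O_K = ℤ[√-353].
967 ∤ -1412, so 967 is unramified.
(-353/967) = 614^483 mod 967 = 966, giving Legendre symbol -1.
Legendre symbol -1 ⇒ 967 is inert.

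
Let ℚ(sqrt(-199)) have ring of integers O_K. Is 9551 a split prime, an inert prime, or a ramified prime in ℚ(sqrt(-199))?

9551 remains inert

d = -199 ≡ 1 (mod 4), so O_K = ℤ[(1+√-199)/2] and disc(K) = d = -199.
Since gcd(9551, -199) = 1 the prime 9551 does not ramify.
Compute (-199/9551) via Euler: 9352^((9551-1)/2) mod 9551 = 9550, so (-199/9551) = -1.
(-199/9551) = -1, so 9551 is inert.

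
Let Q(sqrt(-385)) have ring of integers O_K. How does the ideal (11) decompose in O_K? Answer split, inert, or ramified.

-385 mod 4 = 3, hence disc K = 4·(-385) = -1540 and O_K = ℤ[√-385].
Ramification test: 11 | -1540. The prime 11 ramifies in K.

ramified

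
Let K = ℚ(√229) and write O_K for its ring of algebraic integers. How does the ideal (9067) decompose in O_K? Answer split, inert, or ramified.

inert

Since 229 ≡ 1 mod 4, the ring of integers is ℤ[(1+√229)/2] with discriminant 229.
Since gcd(9067, 229) = 1 the prime 9067 does not ramify.
(229/9067) = 229^4533 mod 9067 = 9066, giving Legendre symbol -1.
Legendre symbol -1 ⇒ 9067 is inert.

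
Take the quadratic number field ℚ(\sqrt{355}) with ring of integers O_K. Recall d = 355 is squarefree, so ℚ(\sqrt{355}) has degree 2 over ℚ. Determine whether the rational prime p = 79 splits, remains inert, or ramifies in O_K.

79 remains inert

d = 355 ≡ 3 (mod 4), so O_K = ℤ[√355] and disc(K) = 4d = 1420.
Since gcd(79, 1420) = 1 the prime 79 does not ramify.
Legendre symbol by Euler's criterion: (355/79) ≡ 355^39 ≡ 78 (mod 79), i.e. (355/79) = -1.
(355/79) = -1, so 79 is inert.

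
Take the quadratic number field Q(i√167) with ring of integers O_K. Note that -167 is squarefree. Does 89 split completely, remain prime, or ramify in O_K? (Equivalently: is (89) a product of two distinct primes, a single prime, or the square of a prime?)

Since -167 ≡ 1 mod 4, the ring of integers is ℤ[(1+√-167)/2] with discriminant -167.
Since gcd(89, -167) = 1 the prime 89 does not ramify.
Legendre symbol by Euler's criterion: (-167/89) ≡ (-167)^44 ≡ 1 (mod 89), i.e. (-167/89) = 1.
Legendre symbol 1 ⇒ 89 is split.

split — (89) = 𝔭₁𝔭₂ with 𝔭₁ ≠ 𝔭₂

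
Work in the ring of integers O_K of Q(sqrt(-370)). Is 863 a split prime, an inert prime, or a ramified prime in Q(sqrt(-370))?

p splits

Since -370 ≢ 1 mod 4, the ring of integers is ℤ[√-370] with discriminant 4·(-370) = -1480.
863 ∤ -1480, so 863 is unramified.
(-370/863) = 493^431 mod 863 = 1, giving Legendre symbol 1.
d is a quadratic residue mod p, hence 863 splits in O_K.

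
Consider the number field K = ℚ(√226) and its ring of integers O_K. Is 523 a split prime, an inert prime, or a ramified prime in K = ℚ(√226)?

split — (523) = 𝔭₁𝔭₂ with 𝔭₁ ≠ 𝔭₂

226 mod 4 = 2, hence disc K = 4·226 = 904 and O_K = ℤ[√226].
Since gcd(523, 904) = 1 the prime 523 does not ramify.
(226/523) = 226^261 mod 523 = 1, giving Legendre symbol 1.
(226/523) = 1, so 523 splits.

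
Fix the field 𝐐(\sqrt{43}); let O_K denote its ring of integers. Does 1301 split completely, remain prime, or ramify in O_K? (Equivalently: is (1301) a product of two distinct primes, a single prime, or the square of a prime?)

splits completely

d = 43 ≡ 3 (mod 4), so O_K = ℤ[√43] and disc(K) = 4d = 172.
1301 ∤ 172, so 1301 is unramified.
(43/1301) = 43^650 mod 1301 = 1, giving Legendre symbol 1.
(43/1301) = 1, so 1301 splits.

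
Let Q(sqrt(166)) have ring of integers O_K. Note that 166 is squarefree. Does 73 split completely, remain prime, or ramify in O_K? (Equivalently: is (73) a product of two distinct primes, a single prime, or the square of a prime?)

d = 166 ≡ 2 (mod 4), so O_K = ℤ[√166] and disc(K) = 4d = 664.
73 ∤ 664, so 73 is unramified.
(166/73) = 20^36 mod 73 = 72, giving Legendre symbol -1.
d is a non-residue mod p, hence 73 remains inert in O_K.

inert — (73) stays prime in O_K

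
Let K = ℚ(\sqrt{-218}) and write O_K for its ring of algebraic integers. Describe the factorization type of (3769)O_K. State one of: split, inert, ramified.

Since -218 ≢ 1 mod 4, the ring of integers is ℤ[√-218] with discriminant 4·(-218) = -872.
Since gcd(3769, -872) = 1 the prime 3769 does not ramify.
Compute (-218/3769) via Euler: 3551^((3769-1)/2) mod 3769 = 1, so (-218/3769) = 1.
d is a quadratic residue mod p, hence 3769 splits in O_K.

3769 splits in O_K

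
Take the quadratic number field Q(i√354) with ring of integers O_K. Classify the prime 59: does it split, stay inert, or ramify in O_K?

ramified

Since -354 ≢ 1 mod 4, the ring of integers is ℤ[√-354] with discriminant 4·(-354) = -1416.
Ramification test: 59 | -1416. The prime 59 ramifies in K.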